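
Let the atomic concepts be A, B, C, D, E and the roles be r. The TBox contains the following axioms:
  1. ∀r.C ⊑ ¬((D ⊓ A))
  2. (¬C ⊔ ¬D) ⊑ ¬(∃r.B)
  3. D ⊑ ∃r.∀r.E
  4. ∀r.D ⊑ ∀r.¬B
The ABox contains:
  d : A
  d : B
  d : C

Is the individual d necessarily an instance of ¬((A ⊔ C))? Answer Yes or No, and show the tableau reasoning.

1. d : ¬((A ⊔ C))?  L(d) = {A, B, C} ∪ {(A ⊔ C)}
   open: L(d) ⊇ {A, B, C, D, ∃r.¬C, …} (+ ∃-successors) — d ∉ ¬((A ⊔ C)) possible
2. Hence d : ¬((A ⊔ C)): not entailed.

No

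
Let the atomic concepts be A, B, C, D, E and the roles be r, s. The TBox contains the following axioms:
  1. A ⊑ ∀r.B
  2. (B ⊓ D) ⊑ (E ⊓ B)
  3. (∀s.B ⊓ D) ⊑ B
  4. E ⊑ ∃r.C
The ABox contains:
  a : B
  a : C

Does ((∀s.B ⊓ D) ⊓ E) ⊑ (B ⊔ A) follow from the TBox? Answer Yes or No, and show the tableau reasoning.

1. ((∀s.B ⊓ D) ⊓ E) ⊑ (B ⊔ A)  ⇔  (((∀s.B ⊓ D) ⊓ E) ⊓ (¬B ⊓ ¬A)) unsat w.r.t. T
   all branches close; clash {B, ¬B} at x₀
2. Hence ((∀s.B ⊓ D) ⊓ E) ⊑ (B ⊔ A): entailed.

Yes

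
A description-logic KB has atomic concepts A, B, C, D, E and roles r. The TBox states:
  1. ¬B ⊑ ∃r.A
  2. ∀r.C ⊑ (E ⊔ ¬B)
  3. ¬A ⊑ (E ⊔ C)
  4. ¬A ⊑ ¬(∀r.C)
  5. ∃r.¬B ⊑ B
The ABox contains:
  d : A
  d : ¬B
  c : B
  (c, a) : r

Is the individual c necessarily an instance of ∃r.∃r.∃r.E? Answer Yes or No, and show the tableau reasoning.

1. c : ∃r.∃r.∃r.E?  L(c) = {B} ∪ {∀r.∀r.∀r.¬E}
   open: L(c) ⊇ {A, B, ∀r.∀r.∀r.¬E, ∃r.¬C} (+ ∃-successors) — c ∉ ∃r.∃r.∃r.E possible
2. Hence c : ∃r.∃r.∃r.E: not entailed.

No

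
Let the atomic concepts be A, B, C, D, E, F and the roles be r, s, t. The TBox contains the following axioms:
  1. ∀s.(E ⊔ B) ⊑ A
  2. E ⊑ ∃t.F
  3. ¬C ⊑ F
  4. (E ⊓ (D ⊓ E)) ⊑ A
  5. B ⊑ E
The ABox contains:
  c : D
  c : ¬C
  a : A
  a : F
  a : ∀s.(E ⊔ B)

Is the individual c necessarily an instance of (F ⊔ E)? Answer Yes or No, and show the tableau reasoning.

1. c : (F ⊔ E)?  L(c) = {D, ¬C} ∪ {(¬F ⊓ ¬E)}
   clash {F, ¬F} at c — c ∈ (F ⊔ E)
2. Hence c : (F ⊔ E): entailed.

Yes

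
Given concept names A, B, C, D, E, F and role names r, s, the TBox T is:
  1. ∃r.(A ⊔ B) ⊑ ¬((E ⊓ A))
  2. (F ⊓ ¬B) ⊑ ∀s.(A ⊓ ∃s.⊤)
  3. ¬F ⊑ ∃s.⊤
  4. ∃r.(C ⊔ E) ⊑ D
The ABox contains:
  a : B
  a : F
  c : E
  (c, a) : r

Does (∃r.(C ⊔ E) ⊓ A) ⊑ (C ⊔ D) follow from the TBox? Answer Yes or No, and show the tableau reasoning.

Yes

1. (∃r.(C ⊔ E) ⊓ A) ⊑ (C ⊔ D)  ⇔  ((∃r.(C ⊔ E) ⊓ A) ⊓ (¬C ⊓ ¬D)) unsat w.r.t. T
   all branches close; clash {A, ¬A} at x₀
2. Hence (∃r.(C ⊔ E) ⊓ A) ⊑ (C ⊔ D): entailed.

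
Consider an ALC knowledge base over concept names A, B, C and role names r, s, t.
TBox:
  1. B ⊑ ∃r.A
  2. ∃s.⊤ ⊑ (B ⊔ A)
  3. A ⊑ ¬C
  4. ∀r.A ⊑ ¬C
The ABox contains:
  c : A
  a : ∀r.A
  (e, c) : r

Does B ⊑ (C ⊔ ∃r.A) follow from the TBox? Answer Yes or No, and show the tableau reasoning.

1. B ⊑ (C ⊔ ∃r.A)  ⇔  (B ⊓ (¬C ⊓ ∀r.¬A)) unsat w.r.t. T
   all branches close; clash {A, ¬A} at an ∃-successor
2. Hence B ⊑ (C ⊔ ∃r.A): entailed.

Yes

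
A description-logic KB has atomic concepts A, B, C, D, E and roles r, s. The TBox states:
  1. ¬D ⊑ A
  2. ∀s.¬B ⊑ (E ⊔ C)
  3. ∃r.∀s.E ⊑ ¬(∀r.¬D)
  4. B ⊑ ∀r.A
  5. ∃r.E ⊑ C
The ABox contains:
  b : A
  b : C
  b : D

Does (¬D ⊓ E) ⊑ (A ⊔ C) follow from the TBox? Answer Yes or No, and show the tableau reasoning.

Yes

1. (¬D ⊓ E) ⊑ (A ⊔ C)  ⇔  ((¬D ⊓ E) ⊓ (¬A ⊓ ¬C)) unsat w.r.t. T
   all branches close; clash {A, ¬A} at x₀
2. Hence (¬D ⊓ E) ⊑ (A ⊔ C): entailed.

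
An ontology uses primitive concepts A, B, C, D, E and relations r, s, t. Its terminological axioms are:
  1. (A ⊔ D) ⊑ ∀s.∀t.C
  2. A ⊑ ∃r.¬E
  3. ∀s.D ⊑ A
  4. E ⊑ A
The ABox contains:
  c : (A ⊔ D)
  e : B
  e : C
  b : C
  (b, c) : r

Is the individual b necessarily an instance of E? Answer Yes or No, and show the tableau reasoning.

1. b : E?  L(b) = {C} ∪ {¬E}
   open: L(b) ⊇ {C, ¬A, ¬D, ¬E, ∃s.¬D} (+ ∃-successors) — b ∉ E possible
2. Hence b : E: not entailed.

No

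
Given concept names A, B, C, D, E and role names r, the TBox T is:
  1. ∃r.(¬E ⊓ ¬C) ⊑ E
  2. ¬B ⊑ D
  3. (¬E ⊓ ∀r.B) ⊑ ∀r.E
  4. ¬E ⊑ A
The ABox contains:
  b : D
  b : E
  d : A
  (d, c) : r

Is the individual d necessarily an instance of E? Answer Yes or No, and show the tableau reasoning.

No

1. d : E?  L(d) = {A} ∪ {¬E}
   open: L(d) ⊇ {A, B, ¬E, ∀r.(E ⊔ C), ∃r.¬B} (+ ∃-successors) — d ∉ E possible
2. Hence d : E: not entailed.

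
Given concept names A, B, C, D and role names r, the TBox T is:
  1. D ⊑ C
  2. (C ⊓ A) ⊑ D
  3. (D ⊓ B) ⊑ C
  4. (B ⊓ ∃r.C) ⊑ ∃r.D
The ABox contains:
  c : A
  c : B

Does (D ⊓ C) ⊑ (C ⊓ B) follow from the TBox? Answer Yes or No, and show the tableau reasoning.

1. (D ⊓ C) ⊑ (C ⊓ B)  ⇔  ((D ⊓ C) ⊓ (¬C ⊔ ¬B)) unsat w.r.t. T
   open: L(x₀) ⊇ {C, D, ¬B}
2. Hence (D ⊓ C) ⊑ (C ⊓ B): not entailed.

No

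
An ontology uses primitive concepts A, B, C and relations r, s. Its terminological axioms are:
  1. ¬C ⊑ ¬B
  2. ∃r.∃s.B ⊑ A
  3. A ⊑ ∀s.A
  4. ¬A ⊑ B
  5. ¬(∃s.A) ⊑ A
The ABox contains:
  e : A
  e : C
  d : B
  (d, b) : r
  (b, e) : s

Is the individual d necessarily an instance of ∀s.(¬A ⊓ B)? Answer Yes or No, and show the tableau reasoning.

1. d : ∀s.(¬A ⊓ B)?  L(d) = {B} ∪ {∃s.(A ⊔ ¬B)}
   open: L(d) ⊇ {B, C, ¬A, ∀r.∀s.¬B, ∃s.(A ⊔ ¬B), …} (+ ∃-successors) — d ∉ ∀s.(¬A ⊓ B) possible
2. Hence d : ∀s.(¬A ⊓ B): not entailed.

No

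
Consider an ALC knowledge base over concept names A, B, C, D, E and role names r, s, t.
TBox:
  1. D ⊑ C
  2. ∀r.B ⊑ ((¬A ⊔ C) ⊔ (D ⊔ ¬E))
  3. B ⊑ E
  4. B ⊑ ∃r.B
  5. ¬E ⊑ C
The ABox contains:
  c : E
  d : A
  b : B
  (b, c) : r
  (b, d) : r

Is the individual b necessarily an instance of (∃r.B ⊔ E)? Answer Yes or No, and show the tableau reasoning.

1. b : (∃r.B ⊔ E)?  L(b) = {B} ∪ {(∀r.¬B ⊓ ¬E)}
   clash {E, ¬E} at b — b ∈ (∃r.B ⊔ E)
2. Hence b : (∃r.B ⊔ E): entailed.

Yes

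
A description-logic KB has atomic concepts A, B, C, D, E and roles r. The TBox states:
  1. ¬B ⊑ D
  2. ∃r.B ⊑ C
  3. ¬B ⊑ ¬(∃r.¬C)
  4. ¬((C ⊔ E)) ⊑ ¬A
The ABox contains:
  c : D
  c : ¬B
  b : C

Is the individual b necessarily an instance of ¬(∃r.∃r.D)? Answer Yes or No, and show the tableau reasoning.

No

1. b : ¬(∃r.∃r.D)?  L(b) = {C} ∪ {∃r.∃r.D}
   open: L(b) ⊇ {B, C, ∃r.∃r.D} (+ ∃-successors) — b ∉ ¬(∃r.∃r.D) possible
2. Hence b : ¬(∃r.∃r.D): not entailed.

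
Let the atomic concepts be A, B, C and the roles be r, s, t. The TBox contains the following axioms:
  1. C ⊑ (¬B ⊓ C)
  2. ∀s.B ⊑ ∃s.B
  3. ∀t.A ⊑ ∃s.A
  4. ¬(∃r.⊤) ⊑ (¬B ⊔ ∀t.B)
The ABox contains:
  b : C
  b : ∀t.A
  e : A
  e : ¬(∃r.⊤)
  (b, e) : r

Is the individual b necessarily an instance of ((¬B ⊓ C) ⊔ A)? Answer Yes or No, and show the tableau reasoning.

1. b : ((¬B ⊓ C) ⊔ A)?  L(b) = {C, ∀t.A} ∪ {((B ⊔ ¬C) ⊓ ¬A)}
   clash {C, ¬C} at b — b ∈ ((¬B ⊓ C) ⊔ A)
2. Hence b : ((¬B ⊓ C) ⊔ A): entailed.

Yes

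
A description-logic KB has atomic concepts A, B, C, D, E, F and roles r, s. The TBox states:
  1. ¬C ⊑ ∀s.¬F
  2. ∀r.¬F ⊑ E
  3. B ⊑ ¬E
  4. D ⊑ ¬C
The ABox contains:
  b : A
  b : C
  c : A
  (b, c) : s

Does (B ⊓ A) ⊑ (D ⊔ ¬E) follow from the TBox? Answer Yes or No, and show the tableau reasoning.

Yes

1. (B ⊓ A) ⊑ (D ⊔ ¬E)  ⇔  ((B ⊓ A) ⊓ (¬D ⊓ E)) unsat w.r.t. T
   all branches close; clash {E, ¬E} at x₀
2. Hence (B ⊓ A) ⊑ (D ⊔ ¬E): entailed.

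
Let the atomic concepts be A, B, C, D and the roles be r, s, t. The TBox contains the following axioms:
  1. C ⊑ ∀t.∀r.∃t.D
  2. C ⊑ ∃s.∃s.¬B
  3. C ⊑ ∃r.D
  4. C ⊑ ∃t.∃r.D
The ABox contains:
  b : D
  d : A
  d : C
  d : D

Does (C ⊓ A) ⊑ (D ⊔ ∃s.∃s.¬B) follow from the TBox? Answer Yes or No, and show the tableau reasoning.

1. (C ⊓ A) ⊑ (D ⊔ ∃s.∃s.¬B)  ⇔  ((C ⊓ A) ⊓ (¬D ⊓ ∀s.∀s.B)) unsat w.r.t. T
   all branches close; clash {B, ¬B} at an ∃-successor
2. Hence (C ⊓ A) ⊑ (D ⊔ ∃s.∃s.¬B): entailed.

Yes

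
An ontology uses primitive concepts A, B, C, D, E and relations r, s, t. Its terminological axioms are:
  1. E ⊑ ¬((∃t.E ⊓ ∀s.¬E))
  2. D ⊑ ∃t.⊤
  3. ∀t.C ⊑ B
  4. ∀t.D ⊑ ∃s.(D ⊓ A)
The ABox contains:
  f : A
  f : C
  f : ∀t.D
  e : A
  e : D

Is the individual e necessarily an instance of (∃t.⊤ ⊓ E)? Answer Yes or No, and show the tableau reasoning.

No

1. e : (∃t.⊤ ⊓ E)?  L(e) = {A, D} ∪ {(∀t.⊥ ⊔ ¬E)}
   apply at e: D⊑∃t.⊤
   open: L(e) ⊇ {A, D, ¬E, ∃t.¬C, ∃t.¬D, …} (+ ∃-successors) — e ∉ (∃t.⊤ ⊓ E) possible
2. Hence e : (∃t.⊤ ⊓ E): not entailed.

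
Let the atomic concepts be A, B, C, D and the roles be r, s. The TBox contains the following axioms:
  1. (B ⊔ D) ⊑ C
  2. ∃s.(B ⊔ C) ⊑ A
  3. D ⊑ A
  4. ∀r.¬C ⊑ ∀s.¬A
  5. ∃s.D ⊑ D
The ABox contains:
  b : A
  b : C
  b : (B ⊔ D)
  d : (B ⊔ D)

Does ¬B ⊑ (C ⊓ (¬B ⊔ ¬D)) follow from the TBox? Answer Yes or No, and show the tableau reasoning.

No

1. ¬B ⊑ (C ⊓ (¬B ⊔ ¬D))  ⇔  (¬B ⊓ (¬C ⊔ (B ⊓ D))) unsat w.r.t. T
   open: L(x₀) ⊇ {¬B, ¬C, ¬D, ∀s.(¬B ⊓ ¬C), ∀s.¬D, …} (+ ∃-successors)
2. Hence ¬B ⊑ (C ⊓ (¬B ⊔ ¬D)): not entailed.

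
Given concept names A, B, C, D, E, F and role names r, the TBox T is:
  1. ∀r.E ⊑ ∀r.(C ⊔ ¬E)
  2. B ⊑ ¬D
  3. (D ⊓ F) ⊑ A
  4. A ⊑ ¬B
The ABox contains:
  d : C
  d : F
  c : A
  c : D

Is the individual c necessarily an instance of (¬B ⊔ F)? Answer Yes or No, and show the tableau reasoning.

Yes

1. c : (¬B ⊔ F)?  L(c) = {A, D} ∪ {(B ⊓ ¬F)}
   clash {B, ¬B} at c — c ∈ (¬B ⊔ F)
2. Hence c : (¬B ⊔ F): entailed.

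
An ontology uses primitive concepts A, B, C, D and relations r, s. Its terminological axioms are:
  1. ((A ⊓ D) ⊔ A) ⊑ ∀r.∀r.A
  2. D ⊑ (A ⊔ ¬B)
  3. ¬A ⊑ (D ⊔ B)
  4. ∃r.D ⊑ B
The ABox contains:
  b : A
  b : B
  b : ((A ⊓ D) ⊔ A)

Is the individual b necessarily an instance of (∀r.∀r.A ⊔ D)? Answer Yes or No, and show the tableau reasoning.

1. b : (∀r.∀r.A ⊔ D)?  L(b) = {A, B, ((A ⊓ D) ⊔ A)} ∪ {(∃r.∃r.¬A ⊓ ¬D)}
   clash {B, ¬B} at an ∃-successor — b ∈ (∀r.∀r.A ⊔ D)
2. Hence b : (∀r.∀r.A ⊔ D): entailed.

Yes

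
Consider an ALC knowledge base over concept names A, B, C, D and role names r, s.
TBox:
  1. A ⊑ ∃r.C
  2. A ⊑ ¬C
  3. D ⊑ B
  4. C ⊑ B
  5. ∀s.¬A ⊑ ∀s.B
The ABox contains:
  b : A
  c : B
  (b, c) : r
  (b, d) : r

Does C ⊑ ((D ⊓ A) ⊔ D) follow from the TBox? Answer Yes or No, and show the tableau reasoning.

1. C ⊑ ((D ⊓ A) ⊔ D)  ⇔  (C ⊓ ((¬D ⊔ ¬A) ⊓ ¬D)) unsat w.r.t. T
   apply at x₀: C⊑B
   open: L(x₀) ⊇ {B, C, ¬A, ¬D, ∃s.A} (+ ∃-successors)
2. Hence C ⊑ ((D ⊓ A) ⊔ D): not entailed.

No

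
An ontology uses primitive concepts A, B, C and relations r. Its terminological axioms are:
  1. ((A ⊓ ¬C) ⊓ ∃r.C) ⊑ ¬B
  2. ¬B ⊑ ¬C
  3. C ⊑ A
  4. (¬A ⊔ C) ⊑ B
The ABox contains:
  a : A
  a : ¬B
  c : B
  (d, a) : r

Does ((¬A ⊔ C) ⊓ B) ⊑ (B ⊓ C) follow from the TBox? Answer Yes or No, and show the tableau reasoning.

No

1. ((¬A ⊔ C) ⊓ B) ⊑ (B ⊓ C)  ⇔  (((¬A ⊔ C) ⊓ B) ⊓ (¬B ⊔ ¬C)) unsat w.r.t. T
   open: L(x₀) ⊇ {B, ¬A, ¬C}
2. Hence ((¬A ⊔ C) ⊓ B) ⊑ (B ⊓ C): not entailed.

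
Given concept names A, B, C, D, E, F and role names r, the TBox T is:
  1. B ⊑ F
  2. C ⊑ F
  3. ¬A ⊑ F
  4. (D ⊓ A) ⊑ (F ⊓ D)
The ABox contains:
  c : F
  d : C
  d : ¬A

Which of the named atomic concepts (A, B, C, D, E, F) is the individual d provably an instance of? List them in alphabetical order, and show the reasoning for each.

1. d : A?  L(d) = {C, ¬A} ∪ {¬A}
   apply at d: C⊑F; ¬A⊑F
   open: L(d) ⊇ {C, F, ¬A} — d ∉ A possible
2. d : B?  L(d) = {C, ¬A} ∪ {¬B}
   apply at d: C⊑F; ¬A⊑F
   open: L(d) ⊇ {C, F, ¬A, ¬B} — d ∉ B possible
3. d : C?  L(d) = {C, ¬A} ∪ {¬C}
   clash {C, ¬C} at d — d ∈ C
4. d : D?  L(d) = {C, ¬A} ∪ {¬D}
   apply at d: C⊑F; ¬A⊑F
   open: L(d) ⊇ {C, F, ¬A, ¬D} — d ∉ D possible
5. d : E?  L(d) = {C, ¬A} ∪ {¬E}
   apply at d: C⊑F; ¬A⊑F
   open: L(d) ⊇ {C, F, ¬A, ¬E} — d ∉ E possible
6. d : F?  L(d) = {C, ¬A} ∪ {¬F}
   clash {F, ¬F} at d — d ∈ F
7. Entailed for d: {C, F}

{C, F}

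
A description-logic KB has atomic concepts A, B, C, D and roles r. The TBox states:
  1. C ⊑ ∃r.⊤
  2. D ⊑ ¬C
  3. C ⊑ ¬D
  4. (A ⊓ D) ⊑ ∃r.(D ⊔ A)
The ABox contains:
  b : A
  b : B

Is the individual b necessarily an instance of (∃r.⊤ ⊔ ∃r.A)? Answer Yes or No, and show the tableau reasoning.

No

1. b : (∃r.⊤ ⊔ ∃r.A)?  L(b) = {A, B} ∪ {(∀r.⊥ ⊓ ∀r.¬A)}
   open: L(b) ⊇ {A, B, ¬C, ¬D, ∀r.¬A, …} — b ∉ (∃r.⊤ ⊔ ∃r.A) possible
2. Hence b : (∃r.⊤ ⊔ ∃r.A): not entailed.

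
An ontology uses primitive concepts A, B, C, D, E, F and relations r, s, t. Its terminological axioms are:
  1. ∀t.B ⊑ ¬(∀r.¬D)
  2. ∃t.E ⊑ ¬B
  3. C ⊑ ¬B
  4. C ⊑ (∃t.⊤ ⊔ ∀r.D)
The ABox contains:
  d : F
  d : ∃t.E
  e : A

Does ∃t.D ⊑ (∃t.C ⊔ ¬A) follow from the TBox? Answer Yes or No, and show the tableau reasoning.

1. ∃t.D ⊑ (∃t.C ⊔ ¬A)  ⇔  (∃t.D ⊓ (∀t.¬C ⊓ A)) unsat w.r.t. T
   open: L(x₀) ⊇ {A, ¬C, ∀t.¬C, ∀t.¬E, ∃t.D, …} (+ ∃-successors)
2. Hence ∃t.D ⊑ (∃t.C ⊔ ¬A): not entailed.

No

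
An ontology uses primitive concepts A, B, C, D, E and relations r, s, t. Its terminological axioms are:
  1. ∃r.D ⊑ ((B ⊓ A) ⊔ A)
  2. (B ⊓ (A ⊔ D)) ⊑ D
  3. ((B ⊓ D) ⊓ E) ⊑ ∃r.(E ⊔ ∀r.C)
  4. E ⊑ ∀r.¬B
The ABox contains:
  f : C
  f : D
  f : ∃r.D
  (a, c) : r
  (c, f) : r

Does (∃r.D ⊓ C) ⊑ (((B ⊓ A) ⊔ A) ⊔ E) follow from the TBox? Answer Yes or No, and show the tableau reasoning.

Yes

1. (∃r.D ⊓ C) ⊑ (((B ⊓ A) ⊔ A) ⊔ E)  ⇔  ((∃r.D ⊓ C) ⊓ (((¬B ⊔ ¬A) ⊓ ¬A) ⊓ ¬E)) unsat w.r.t. T
   all branches close; clash {A, ¬A} at x₀
2. Hence (∃r.D ⊓ C) ⊑ (((B ⊓ A) ⊔ A) ⊔ E): entailed.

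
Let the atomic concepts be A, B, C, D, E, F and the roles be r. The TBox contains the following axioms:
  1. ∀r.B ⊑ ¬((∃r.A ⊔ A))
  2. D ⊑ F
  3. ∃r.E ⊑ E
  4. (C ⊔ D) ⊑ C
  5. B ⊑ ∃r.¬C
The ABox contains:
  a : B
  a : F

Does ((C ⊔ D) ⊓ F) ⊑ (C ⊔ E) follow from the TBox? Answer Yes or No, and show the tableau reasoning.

Yes

1. ((C ⊔ D) ⊓ F) ⊑ (C ⊔ E)  ⇔  (((C ⊔ D) ⊓ F) ⊓ (¬C ⊓ ¬E)) unsat w.r.t. T
   all branches close; clash {C, ¬C} at x₀
2. Hence ((C ⊔ D) ⊓ F) ⊑ (C ⊔ E): entailed.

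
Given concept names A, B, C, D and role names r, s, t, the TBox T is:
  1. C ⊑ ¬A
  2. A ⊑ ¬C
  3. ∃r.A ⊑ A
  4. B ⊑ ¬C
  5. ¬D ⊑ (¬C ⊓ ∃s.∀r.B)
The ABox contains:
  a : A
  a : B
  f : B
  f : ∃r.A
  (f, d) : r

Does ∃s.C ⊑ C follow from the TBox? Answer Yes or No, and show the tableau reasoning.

No

1. ∃s.C ⊑ C  ⇔  (∃s.C ⊓ ¬C) unsat w.r.t. T
   open: L(x₀) ⊇ {D, ¬C, ∀r.¬A, ∃s.C} (+ ∃-successors)
2. Hence ∃s.C ⊑ C: not entailed.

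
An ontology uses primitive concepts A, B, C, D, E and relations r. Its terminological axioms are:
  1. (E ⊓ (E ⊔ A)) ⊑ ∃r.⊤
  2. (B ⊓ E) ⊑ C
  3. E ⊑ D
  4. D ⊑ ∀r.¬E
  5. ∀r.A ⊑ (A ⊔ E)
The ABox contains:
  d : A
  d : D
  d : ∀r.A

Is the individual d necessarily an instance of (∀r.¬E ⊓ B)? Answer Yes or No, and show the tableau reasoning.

1. d : (∀r.¬E ⊓ B)?  L(d) = {A, D, ∀r.A} ∪ {(∃r.E ⊔ ¬B)}
   apply at d: D⊑∀r.¬E; ∀r.A⊑(A ⊔ E)
   open: L(d) ⊇ {A, D, ¬B, ¬E, ∀r.A, …} — d ∉ (∀r.¬E ⊓ B) possible
2. Hence d : (∀r.¬E ⊓ B): not entailed.

No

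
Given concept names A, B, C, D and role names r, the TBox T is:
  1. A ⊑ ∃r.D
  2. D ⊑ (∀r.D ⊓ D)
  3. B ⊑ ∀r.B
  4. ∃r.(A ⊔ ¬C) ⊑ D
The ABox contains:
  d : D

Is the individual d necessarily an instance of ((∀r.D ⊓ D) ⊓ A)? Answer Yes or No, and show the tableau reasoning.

No

1. d : ((∀r.D ⊓ D) ⊓ A)?  L(d) = {D} ∪ {((∃r.¬D ⊔ ¬D) ⊔ ¬A)}
   apply at d: D⊑(∀r.D ⊓ D)
   open: L(d) ⊇ {D, ¬A, ¬B, ∀r.D} — d ∉ ((∀r.D ⊓ D) ⊓ A) possible
2. Hence d : ((∀r.D ⊓ D) ⊓ A): not entailed.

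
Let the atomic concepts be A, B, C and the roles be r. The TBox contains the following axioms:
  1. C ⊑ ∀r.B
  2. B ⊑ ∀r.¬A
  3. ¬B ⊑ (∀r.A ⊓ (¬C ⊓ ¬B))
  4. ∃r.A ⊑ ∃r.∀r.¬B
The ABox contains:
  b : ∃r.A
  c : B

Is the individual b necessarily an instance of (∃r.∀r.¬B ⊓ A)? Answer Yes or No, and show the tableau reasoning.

1. b : (∃r.∀r.¬B ⊓ A)?  L(b) = {∃r.A} ∪ {(∀r.∃r.B ⊔ ¬A)}
   apply at b: ∃r.A⊑∃r.∀r.¬B
   open: L(b) ⊇ {¬A, ¬B, ¬C, ∀r.A, ∃r.A, …} (+ ∃-successors) — b ∉ (∃r.∀r.¬B ⊓ A) possible
2. Hence b : (∃r.∀r.¬B ⊓ A): not entailed.

No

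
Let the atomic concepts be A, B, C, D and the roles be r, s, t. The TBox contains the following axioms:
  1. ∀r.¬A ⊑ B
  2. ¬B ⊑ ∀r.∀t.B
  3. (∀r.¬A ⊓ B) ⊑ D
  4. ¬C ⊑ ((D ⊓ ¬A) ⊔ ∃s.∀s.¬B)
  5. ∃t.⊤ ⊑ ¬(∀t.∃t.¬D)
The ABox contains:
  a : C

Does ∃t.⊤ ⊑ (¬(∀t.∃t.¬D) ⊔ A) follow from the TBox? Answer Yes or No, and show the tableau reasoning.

1. ∃t.⊤ ⊑ (¬(∀t.∃t.¬D) ⊔ A)  ⇔  (∃t.⊤ ⊓ (∀t.∃t.¬D ⊓ ¬A)) unsat w.r.t. T
   all branches close; clash {D, ¬D} at an ∃-successor
2. Hence ∃t.⊤ ⊑ (¬(∀t.∃t.¬D) ⊔ A): entailed.

Yes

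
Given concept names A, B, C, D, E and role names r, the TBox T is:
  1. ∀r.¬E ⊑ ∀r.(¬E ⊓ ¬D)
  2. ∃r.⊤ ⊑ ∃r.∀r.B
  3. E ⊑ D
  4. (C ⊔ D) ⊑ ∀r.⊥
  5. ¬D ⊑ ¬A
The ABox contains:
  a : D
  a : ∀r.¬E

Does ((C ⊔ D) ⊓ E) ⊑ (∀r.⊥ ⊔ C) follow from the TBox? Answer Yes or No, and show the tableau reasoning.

1. ((C ⊔ D) ⊓ E) ⊑ (∀r.⊥ ⊔ C)  ⇔  (((C ⊔ D) ⊓ E) ⊓ (∃r.⊤ ⊓ ¬C)) unsat w.r.t. T
   all branches close; clash ⊥ at an ∃-successor
2. Hence ((C ⊔ D) ⊓ E) ⊑ (∀r.⊥ ⊔ C): entailed.

Yes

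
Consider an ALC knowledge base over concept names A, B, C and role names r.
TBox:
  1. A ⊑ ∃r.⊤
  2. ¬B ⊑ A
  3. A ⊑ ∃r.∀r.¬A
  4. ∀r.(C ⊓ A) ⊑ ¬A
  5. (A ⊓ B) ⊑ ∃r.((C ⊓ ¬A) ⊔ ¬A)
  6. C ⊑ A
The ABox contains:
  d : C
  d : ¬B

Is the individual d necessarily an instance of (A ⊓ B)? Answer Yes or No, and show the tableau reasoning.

No

1. d : (A ⊓ B)?  L(d) = {C, ¬B} ∪ {(¬A ⊔ ¬B)}
   apply at d: ¬B⊑A; C⊑A
   open: L(d) ⊇ {A, C, ¬B, ∃r.(¬C ⊔ ¬A), ∃r.∀r.¬A, …} (+ ∃-successors) — d ∉ (A ⊓ B) possible
2. Hence d : (A ⊓ B): not entailed.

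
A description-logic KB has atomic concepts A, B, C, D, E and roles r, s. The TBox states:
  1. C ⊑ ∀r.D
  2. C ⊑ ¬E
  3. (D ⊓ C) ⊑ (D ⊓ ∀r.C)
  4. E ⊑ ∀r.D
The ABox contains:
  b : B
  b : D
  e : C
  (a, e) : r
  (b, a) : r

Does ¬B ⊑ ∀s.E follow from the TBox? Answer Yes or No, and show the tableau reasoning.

No

1. ¬B ⊑ ∀s.E  ⇔  (¬B ⊓ ∃s.¬E) unsat w.r.t. T
   open: L(x₀) ⊇ {¬B, ¬C, ¬E, ∃s.¬E} (+ ∃-successors)
2. Hence ¬B ⊑ ∀s.E: not entailed.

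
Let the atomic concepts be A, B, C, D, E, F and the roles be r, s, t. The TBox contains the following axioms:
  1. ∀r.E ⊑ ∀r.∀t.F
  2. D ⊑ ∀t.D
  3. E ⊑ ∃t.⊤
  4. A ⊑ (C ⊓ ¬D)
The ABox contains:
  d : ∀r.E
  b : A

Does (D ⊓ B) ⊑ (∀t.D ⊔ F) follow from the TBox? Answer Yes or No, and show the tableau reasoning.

Yes

1. (D ⊓ B) ⊑ (∀t.D ⊔ F)  ⇔  ((D ⊓ B) ⊓ (∃t.¬D ⊓ ¬F)) unsat w.r.t. T
   all branches close; clash {D, ¬D} at x₀
2. Hence (D ⊓ B) ⊑ (∀t.D ⊔ F): entailed.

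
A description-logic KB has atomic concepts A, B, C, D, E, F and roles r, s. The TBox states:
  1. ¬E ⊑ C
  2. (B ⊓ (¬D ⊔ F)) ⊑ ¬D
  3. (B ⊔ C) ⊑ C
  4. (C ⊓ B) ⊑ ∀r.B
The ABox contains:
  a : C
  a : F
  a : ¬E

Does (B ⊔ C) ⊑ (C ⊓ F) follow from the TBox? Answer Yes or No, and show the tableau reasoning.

1. (B ⊔ C) ⊑ (C ⊓ F)  ⇔  ((B ⊔ C) ⊓ (¬C ⊔ ¬F)) unsat w.r.t. T
   apply at x₀: (B ⊔ C)⊑C
   open: L(x₀) ⊇ {B, C, D, E, ¬F, …}
2. Hence (B ⊔ C) ⊑ (C ⊓ F): not entailed.

No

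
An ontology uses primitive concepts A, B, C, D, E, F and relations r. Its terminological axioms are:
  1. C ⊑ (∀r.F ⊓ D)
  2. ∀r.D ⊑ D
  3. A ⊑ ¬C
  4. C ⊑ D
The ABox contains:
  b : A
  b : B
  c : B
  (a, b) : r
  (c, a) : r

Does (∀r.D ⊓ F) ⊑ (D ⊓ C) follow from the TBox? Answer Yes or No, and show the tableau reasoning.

No

1. (∀r.D ⊓ F) ⊑ (D ⊓ C)  ⇔  ((∀r.D ⊓ F) ⊓ (¬D ⊔ ¬C)) unsat w.r.t. T
   apply at x₀: ∀r.D⊑D
   open: L(x₀) ⊇ {D, F, ¬A, ¬C, ∀r.D}
2. Hence (∀r.D ⊓ F) ⊑ (D ⊓ C): not entailed.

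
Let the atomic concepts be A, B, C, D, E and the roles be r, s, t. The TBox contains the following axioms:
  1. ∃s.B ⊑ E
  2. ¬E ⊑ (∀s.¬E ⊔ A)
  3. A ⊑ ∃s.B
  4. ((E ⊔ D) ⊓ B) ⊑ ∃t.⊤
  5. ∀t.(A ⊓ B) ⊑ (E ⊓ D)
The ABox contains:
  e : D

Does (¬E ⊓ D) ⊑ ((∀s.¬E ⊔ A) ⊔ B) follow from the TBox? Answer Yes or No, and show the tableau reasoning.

Yes

1. (¬E ⊓ D) ⊑ ((∀s.¬E ⊔ A) ⊔ B)  ⇔  ((¬E ⊓ D) ⊓ ((∃s.E ⊓ ¬A) ⊓ ¬B)) unsat w.r.t. T
   all branches close; clash {E, ¬E} at x₀
2. Hence (¬E ⊓ D) ⊑ ((∀s.¬E ⊔ A) ⊔ B): entailed.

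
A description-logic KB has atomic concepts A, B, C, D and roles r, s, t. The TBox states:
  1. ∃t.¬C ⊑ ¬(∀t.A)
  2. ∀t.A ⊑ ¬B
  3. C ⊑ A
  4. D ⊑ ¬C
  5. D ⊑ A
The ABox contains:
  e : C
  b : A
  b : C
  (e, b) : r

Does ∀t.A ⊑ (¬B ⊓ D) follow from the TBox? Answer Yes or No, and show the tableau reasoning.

1. ∀t.A ⊑ (¬B ⊓ D)  ⇔  (∀t.A ⊓ (B ⊔ ¬D)) unsat w.r.t. T
   apply at x₀: ∀t.A⊑¬B
   open: L(x₀) ⊇ {¬B, ¬C, ¬D, ∀t.A, ∀t.C}
2. Hence ∀t.A ⊑ (¬B ⊓ D): not entailed.

No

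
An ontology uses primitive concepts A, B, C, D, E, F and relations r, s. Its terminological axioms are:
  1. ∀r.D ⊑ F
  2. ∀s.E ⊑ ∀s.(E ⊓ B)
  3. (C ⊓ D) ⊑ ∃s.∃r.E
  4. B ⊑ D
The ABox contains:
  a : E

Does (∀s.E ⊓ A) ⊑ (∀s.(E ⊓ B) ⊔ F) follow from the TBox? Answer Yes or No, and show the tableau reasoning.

1. (∀s.E ⊓ A) ⊑ (∀s.(E ⊓ B) ⊔ F)  ⇔  ((∀s.E ⊓ A) ⊓ (∃s.(¬E ⊔ ¬B) ⊓ ¬F)) unsat w.r.t. T
   all branches close; clash {F, ¬F} at x₀
2. Hence (∀s.E ⊓ A) ⊑ (∀s.(E ⊓ B) ⊔ F): entailed.

Yes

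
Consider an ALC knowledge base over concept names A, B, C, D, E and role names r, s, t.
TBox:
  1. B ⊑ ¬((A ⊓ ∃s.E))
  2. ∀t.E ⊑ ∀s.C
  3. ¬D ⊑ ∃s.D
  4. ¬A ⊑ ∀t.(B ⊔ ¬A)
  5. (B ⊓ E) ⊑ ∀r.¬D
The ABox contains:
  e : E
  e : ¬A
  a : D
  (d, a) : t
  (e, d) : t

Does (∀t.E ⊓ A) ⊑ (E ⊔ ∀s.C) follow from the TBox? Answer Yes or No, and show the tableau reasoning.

1. (∀t.E ⊓ A) ⊑ (E ⊔ ∀s.C)  ⇔  ((∀t.E ⊓ A) ⊓ (¬E ⊓ ∃s.¬C)) unsat w.r.t. T
   all branches close; clash {C, ¬C} at an ∃-successor
2. Hence (∀t.E ⊓ A) ⊑ (E ⊔ ∀s.C): entailed.

Yes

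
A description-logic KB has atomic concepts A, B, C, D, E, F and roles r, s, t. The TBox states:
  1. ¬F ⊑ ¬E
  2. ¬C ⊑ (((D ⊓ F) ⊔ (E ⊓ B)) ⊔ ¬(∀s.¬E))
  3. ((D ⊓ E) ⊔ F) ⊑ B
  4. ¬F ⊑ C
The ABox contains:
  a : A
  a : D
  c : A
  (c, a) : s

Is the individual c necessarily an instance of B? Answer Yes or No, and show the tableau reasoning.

1. c : B?  L(c) = {A} ∪ {¬B}
   open: L(c) ⊇ {A, C, ¬B, ¬E, ¬F} — c ∉ B possible
2. Hence c : B: not entailed.

No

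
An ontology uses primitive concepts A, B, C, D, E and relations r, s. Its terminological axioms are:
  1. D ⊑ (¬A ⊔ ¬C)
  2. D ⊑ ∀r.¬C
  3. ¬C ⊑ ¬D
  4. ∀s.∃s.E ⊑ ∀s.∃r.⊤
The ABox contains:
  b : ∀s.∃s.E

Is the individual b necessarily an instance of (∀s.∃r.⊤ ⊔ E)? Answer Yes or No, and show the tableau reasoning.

Yes

1. b : (∀s.∃r.⊤ ⊔ E)?  L(b) = {∀s.∃s.E} ∪ {(∃s.∀r.⊥ ⊓ ¬E)}
   clash ⊥ at an ∃-successor — b ∈ (∀s.∃r.⊤ ⊔ E)
2. Hence b : (∀s.∃r.⊤ ⊔ E): entailed.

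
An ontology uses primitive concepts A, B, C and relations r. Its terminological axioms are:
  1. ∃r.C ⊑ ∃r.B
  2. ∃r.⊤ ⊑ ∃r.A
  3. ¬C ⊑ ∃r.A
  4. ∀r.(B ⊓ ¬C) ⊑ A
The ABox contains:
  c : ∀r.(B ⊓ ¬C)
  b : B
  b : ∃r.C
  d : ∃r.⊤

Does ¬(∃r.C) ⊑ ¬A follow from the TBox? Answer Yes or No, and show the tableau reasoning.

No

1. ¬(∃r.C) ⊑ ¬A  ⇔  (∀r.¬C ⊓ A) unsat w.r.t. T
   open: L(x₀) ⊇ {A, C, ∀r.¬C, ∀r.⊥}
2. Hence ¬(∃r.C) ⊑ ¬A: not entailed.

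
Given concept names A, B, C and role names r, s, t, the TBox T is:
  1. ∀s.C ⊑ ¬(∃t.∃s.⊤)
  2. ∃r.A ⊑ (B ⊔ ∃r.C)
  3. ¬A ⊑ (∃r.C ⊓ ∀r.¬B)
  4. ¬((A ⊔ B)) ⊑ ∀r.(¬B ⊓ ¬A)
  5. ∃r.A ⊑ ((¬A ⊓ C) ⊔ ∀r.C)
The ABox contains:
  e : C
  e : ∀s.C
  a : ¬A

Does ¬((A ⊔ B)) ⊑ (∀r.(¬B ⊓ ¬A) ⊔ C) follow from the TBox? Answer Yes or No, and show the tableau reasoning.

Yes

1. ¬((A ⊔ B)) ⊑ (∀r.(¬B ⊓ ¬A) ⊔ C)  ⇔  ((¬A ⊓ ¬B) ⊓ (∃r.(B ⊔ A) ⊓ ¬C)) unsat w.r.t. T
   all branches close; clash {A, ¬A} at an ∃-successor
2. Hence ¬((A ⊔ B)) ⊑ (∀r.(¬B ⊓ ¬A) ⊔ C): entailed.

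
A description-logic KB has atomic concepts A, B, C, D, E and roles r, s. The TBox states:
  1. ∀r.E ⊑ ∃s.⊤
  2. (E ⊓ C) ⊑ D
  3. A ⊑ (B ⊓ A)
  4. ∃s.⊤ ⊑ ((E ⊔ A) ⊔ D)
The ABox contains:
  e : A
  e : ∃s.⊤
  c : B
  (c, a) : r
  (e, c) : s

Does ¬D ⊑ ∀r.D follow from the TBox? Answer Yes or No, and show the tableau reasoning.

1. ¬D ⊑ ∀r.D  ⇔  (¬D ⊓ ∃r.¬D) unsat w.r.t. T
   open: L(x₀) ⊇ {¬A, ¬D, ¬E, ∀s.⊥, ∃r.¬D, …} (+ ∃-successors)
2. Hence ¬D ⊑ ∀r.D: not entailed.

No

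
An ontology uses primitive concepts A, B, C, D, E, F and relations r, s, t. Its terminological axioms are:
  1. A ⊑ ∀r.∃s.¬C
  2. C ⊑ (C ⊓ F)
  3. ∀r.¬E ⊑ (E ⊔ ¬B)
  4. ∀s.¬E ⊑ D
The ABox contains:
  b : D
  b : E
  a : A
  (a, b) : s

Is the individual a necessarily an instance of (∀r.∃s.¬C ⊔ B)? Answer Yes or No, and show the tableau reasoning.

Yes

1. a : (∀r.∃s.¬C ⊔ B)?  L(a) = {A} ∪ {(∃r.∀s.C ⊓ ¬B)}
   clash {C, ¬C} at an ∃-successor — a ∈ (∀r.∃s.¬C ⊔ B)
2. Hence a : (∀r.∃s.¬C ⊔ B): entailed.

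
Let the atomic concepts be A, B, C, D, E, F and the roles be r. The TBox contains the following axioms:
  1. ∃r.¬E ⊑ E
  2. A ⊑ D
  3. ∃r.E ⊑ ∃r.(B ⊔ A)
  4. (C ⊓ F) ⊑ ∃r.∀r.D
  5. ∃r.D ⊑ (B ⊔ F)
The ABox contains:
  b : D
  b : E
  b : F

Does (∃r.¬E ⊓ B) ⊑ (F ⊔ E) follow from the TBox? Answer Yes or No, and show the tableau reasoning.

Yes

1. (∃r.¬E ⊓ B) ⊑ (F ⊔ E)  ⇔  ((∃r.¬E ⊓ B) ⊓ (¬F ⊓ ¬E)) unsat w.r.t. T
   all branches close; clash {E, ¬E} at x₀
2. Hence (∃r.¬E ⊓ B) ⊑ (F ⊔ E): entailed.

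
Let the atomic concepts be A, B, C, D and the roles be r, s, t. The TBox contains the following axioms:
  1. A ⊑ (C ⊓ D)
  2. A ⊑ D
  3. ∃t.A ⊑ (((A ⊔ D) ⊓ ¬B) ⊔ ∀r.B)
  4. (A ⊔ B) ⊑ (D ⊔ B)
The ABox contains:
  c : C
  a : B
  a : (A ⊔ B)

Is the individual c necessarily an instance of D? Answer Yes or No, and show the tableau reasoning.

1. c : D?  L(c) = {C} ∪ {¬D}
   open: L(c) ⊇ {C, ¬A, ¬B, ¬D, ∀t.¬A} — c ∉ D possible
2. Hence c : D: not entailed.

No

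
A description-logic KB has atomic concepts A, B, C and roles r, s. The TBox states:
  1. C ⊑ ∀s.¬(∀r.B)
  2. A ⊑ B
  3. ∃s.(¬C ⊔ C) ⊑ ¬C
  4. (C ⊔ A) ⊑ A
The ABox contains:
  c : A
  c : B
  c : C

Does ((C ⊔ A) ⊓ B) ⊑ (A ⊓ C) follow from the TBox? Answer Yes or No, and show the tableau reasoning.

1. ((C ⊔ A) ⊓ B) ⊑ (A ⊓ C)  ⇔  (((C ⊔ A) ⊓ B) ⊓ (¬A ⊔ ¬C)) unsat w.r.t. T
   apply at x₀: (C ⊔ A)⊑A
   open: L(x₀) ⊇ {A, B, ¬C}
2. Hence ((C ⊔ A) ⊓ B) ⊑ (A ⊓ C): not entailed.

No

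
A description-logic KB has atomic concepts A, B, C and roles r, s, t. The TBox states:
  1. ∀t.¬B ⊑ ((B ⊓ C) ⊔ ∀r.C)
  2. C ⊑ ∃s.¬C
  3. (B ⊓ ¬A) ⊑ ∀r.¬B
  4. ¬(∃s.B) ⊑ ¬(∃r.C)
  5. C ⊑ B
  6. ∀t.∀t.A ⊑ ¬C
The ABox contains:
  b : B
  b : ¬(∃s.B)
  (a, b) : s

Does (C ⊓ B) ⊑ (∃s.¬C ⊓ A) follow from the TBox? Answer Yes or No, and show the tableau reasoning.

No

1. (C ⊓ B) ⊑ (∃s.¬C ⊓ A)  ⇔  ((C ⊓ B) ⊓ (∀s.C ⊔ ¬A)) unsat w.r.t. T
   apply at x₀: C⊑∃s.¬C
   open: L(x₀) ⊇ {B, C, ¬A, ∀r.¬B, ∃s.B, …} (+ ∃-successors)
2. Hence (C ⊓ B) ⊑ (∃s.¬C ⊓ A): not entailed.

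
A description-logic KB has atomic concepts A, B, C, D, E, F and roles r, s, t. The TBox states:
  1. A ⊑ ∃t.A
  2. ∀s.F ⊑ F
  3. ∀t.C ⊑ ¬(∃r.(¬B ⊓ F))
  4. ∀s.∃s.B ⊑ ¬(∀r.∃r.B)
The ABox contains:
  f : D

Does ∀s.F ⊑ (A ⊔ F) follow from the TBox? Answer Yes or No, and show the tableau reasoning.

1. ∀s.F ⊑ (A ⊔ F)  ⇔  (∀s.F ⊓ (¬A ⊓ ¬F)) unsat w.r.t. T
   all branches close; clash {F, ¬F} at x₀
2. Hence ∀s.F ⊑ (A ⊔ F): entailed.

Yes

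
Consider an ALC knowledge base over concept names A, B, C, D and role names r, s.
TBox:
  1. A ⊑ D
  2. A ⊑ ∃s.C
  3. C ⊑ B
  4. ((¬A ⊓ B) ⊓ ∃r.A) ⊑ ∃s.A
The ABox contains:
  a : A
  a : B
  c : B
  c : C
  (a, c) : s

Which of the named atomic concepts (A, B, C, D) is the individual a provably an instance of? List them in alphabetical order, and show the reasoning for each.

{A, B, D}

1. a : A?  L(a) = {A, B} ∪ {¬A}
   clash {A, ¬A} at a — a ∈ A
2. a : B?  L(a) = {A, B} ∪ {¬B}
   clash {B, ¬B} at a — a ∈ B
3. a : C?  L(a) = {A, B} ∪ {¬C}
   apply at a: A⊑D; A⊑∃s.C
   open: L(a) ⊇ {A, B, D, ¬C, ∃s.C} (+ ∃-successors) — a ∉ C possible
4. a : D?  L(a) = {A, B} ∪ {¬D}
   clash {D, ¬D} at a — a ∈ D
5. Entailed for a: {A, B, D}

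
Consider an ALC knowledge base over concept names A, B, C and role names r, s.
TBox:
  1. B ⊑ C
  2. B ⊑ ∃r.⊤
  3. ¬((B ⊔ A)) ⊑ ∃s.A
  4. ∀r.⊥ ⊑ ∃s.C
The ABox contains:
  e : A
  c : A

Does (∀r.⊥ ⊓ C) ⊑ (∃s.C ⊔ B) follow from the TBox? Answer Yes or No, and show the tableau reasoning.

1. (∀r.⊥ ⊓ C) ⊑ (∃s.C ⊔ B)  ⇔  ((∀r.⊥ ⊓ C) ⊓ (∀s.¬C ⊓ ¬B)) unsat w.r.t. T
   all branches close; clash {C, ¬C} at an ∃-successor
2. Hence (∀r.⊥ ⊓ C) ⊑ (∃s.C ⊔ B): entailed.

Yes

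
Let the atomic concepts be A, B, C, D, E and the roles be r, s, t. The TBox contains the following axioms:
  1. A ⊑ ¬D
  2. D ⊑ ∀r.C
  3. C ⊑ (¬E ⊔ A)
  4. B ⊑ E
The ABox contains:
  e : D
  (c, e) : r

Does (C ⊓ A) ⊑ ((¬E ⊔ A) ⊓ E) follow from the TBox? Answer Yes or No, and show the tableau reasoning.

No

1. (C ⊓ A) ⊑ ((¬E ⊔ A) ⊓ E)  ⇔  ((C ⊓ A) ⊓ ((E ⊓ ¬A) ⊔ ¬E)) unsat w.r.t. T
   apply at x₀: A⊑¬D; C⊑(¬E ⊔ A)
   open: L(x₀) ⊇ {A, C, ¬B, ¬D, ¬E}
2. Hence (C ⊓ A) ⊑ ((¬E ⊔ A) ⊓ E): not entailed.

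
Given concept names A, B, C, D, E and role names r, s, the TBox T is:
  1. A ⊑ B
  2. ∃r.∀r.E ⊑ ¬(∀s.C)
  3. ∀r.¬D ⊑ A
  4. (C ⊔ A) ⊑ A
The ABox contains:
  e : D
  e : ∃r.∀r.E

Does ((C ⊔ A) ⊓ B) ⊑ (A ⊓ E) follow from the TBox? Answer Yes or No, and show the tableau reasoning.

No

1. ((C ⊔ A) ⊓ B) ⊑ (A ⊓ E)  ⇔  (((C ⊔ A) ⊓ B) ⊓ (¬A ⊔ ¬E)) unsat w.r.t. T
   apply at x₀: (C ⊔ A)⊑A
   open: L(x₀) ⊇ {A, B, C, ¬E, ∀r.∃r.¬E, …} (+ ∃-successors)
2. Hence ((C ⊔ A) ⊓ B) ⊑ (A ⊓ E): not entailed.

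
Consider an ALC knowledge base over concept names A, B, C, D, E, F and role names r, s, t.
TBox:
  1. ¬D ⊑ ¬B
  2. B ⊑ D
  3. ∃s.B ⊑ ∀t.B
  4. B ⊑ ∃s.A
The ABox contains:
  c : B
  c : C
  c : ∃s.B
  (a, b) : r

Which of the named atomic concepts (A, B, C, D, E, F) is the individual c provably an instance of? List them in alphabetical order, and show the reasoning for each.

{B, C, D}

1. c : A?  L(c) = {B, C, ∃s.B} ∪ {¬A}
   apply at c: B⊑D; ∃s.B⊑∀t.B; B⊑∃s.A
   open: L(c) ⊇ {B, C, D, ¬A, ∀t.B, …} (+ ∃-successors) — c ∉ A possible
2. c : B?  L(c) = {B, C, ∃s.B} ∪ {¬B}
   clash {B, ¬B} at c — c ∈ B
3. c : C?  L(c) = {B, C, ∃s.B} ∪ {¬C}
   clash {C, ¬C} at c — c ∈ C
4. c : D?  L(c) = {B, C, ∃s.B} ∪ {¬D}
   clash {B, ¬B} at c — c ∈ D
5. c : E?  L(c) = {B, C, ∃s.B} ∪ {¬E}
   apply at c: B⊑D; ∃s.B⊑∀t.B; B⊑∃s.A
   open: L(c) ⊇ {B, C, D, ¬E, ∀t.B, …} (+ ∃-successors) — c ∉ E possible
6. c : F?  L(c) = {B, C, ∃s.B} ∪ {¬F}
   apply at c: B⊑D; ∃s.B⊑∀t.B; B⊑∃s.A
   open: L(c) ⊇ {B, C, D, ¬F, ∀t.B, …} (+ ∃-successors) — c ∉ F possible
7. Entailed for c: {B, C, D}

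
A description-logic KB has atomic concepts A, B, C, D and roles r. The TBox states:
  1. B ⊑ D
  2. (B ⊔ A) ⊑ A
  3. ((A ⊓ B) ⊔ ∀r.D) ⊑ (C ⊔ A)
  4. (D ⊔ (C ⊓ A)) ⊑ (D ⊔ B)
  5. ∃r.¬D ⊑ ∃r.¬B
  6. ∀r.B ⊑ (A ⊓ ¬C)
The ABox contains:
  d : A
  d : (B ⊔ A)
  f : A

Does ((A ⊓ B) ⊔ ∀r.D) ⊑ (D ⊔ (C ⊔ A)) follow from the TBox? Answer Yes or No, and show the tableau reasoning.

Yes

1. ((A ⊓ B) ⊔ ∀r.D) ⊑ (D ⊔ (C ⊔ A))  ⇔  (((A ⊓ B) ⊔ ∀r.D) ⊓ (¬D ⊓ (¬C ⊓ ¬A))) unsat w.r.t. T
   all branches close; clash {D, ¬D} at x₀
2. Hence ((A ⊓ B) ⊔ ∀r.D) ⊑ (D ⊔ (C ⊔ A)): entailed.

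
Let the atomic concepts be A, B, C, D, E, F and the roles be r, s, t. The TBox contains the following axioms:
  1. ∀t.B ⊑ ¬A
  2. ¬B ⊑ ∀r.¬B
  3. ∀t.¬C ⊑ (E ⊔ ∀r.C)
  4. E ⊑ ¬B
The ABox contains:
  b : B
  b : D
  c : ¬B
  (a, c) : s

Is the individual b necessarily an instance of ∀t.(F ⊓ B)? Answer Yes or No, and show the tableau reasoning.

1. b : ∀t.(F ⊓ B)?  L(b) = {B, D} ∪ {∃t.(¬F ⊔ ¬B)}
   open: L(b) ⊇ {B, D, ¬E, ∃t.(¬F ⊔ ¬B), ∃t.C, …} (+ ∃-successors) — b ∉ ∀t.(F ⊓ B) possible
2. Hence b : ∀t.(F ⊓ B): not entailed.

No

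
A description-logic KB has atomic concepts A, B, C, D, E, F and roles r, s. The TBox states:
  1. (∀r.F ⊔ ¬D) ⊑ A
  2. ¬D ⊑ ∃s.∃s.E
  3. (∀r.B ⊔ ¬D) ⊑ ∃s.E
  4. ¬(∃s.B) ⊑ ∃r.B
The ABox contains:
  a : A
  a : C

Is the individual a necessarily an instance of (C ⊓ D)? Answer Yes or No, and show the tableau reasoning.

1. a : (C ⊓ D)?  L(a) = {A, C} ∪ {(¬C ⊔ ¬D)}
   open: L(a) ⊇ {A, C, ¬D, ∃s.B, ∃s.E, …} (+ ∃-successors) — a ∉ (C ⊓ D) possible
2. Hence a : (C ⊓ D): not entailed.

No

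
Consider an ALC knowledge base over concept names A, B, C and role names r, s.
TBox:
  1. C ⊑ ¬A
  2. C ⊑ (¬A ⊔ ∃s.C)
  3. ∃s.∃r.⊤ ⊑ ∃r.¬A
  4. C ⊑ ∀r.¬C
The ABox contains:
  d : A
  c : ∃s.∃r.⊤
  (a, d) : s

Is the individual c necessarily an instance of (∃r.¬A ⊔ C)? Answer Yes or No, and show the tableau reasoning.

Yes

1. c : (∃r.¬A ⊔ C)?  L(c) = {∃s.∃r.⊤} ∪ {(∀r.A ⊓ ¬C)}
   clash {A, ¬A} at an ∃-successor — c ∈ (∃r.¬A ⊔ C)
2. Hence c : (∃r.¬A ⊔ C): entailed.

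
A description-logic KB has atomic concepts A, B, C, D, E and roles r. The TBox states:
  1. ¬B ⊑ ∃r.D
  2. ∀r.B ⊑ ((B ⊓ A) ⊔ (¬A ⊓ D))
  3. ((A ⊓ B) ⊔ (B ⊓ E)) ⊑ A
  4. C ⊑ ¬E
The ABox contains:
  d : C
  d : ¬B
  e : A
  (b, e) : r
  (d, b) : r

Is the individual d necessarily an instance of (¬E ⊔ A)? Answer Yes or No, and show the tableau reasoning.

1. d : (¬E ⊔ A)?  L(d) = {C, ¬B} ∪ {(E ⊓ ¬A)}
   clash {E, ¬E} at d — d ∈ (¬E ⊔ A)
2. Hence d : (¬E ⊔ A): entailed.

Yes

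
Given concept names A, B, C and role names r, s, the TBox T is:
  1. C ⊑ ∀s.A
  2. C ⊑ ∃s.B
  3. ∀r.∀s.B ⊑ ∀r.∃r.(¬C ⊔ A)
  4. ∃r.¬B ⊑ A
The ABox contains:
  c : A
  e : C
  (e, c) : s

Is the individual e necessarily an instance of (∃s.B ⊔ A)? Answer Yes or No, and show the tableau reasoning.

Yes

1. e : (∃s.B ⊔ A)?  L(e) = {C} ∪ {(∀s.¬B ⊓ ¬A)}
   clash {A, ¬A} at e — e ∈ (∃s.B ⊔ A)
2. Hence e : (∃s.B ⊔ A): entailed.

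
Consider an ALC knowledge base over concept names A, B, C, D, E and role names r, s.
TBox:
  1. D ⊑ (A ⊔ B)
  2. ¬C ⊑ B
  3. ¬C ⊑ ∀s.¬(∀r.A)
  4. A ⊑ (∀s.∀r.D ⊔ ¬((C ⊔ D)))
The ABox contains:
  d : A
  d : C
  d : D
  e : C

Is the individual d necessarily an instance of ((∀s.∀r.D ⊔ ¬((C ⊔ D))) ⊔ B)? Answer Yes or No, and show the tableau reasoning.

1. d : ((∀s.∀r.D ⊔ ¬((C ⊔ D))) ⊔ B)?  L(d) = {A, C, D} ∪ {((∃s.∃r.¬D ⊓ (C ⊔ D)) ⊓ ¬B)}
   clash {C, ¬C} at d — d ∈ ((∀s.∀r.D ⊔ ¬((C ⊔ D))) ⊔ B)
2. Hence d : ((∀s.∀r.D ⊔ ¬((C ⊔ D))) ⊔ B): entailed.

Yes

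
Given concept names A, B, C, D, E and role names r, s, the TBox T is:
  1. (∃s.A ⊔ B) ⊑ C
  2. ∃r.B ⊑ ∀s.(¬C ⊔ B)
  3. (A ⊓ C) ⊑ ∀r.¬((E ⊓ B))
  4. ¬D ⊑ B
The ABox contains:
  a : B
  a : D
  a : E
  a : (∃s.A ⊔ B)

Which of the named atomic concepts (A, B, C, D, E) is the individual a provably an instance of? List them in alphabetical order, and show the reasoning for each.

{B, C, D, E}

1. a : A?  L(a) = {B, D, E, (∃s.A ⊔ B)} ∪ {¬A}
   apply at a: (∃s.A ⊔ B)⊑C
   open: L(a) ⊇ {B, C, D, E, ¬A, …} — a ∉ A possible
2. a : B?  L(a) = {B, D, E, (∃s.A ⊔ B)} ∪ {¬B}
   clash {B, ¬B} at a — a ∈ B
3. a : C?  L(a) = {B, D, E, (∃s.A ⊔ B)} ∪ {¬C}
   clash {C, ¬C} at a — a ∈ C
4. a : D?  L(a) = {B, D, E, (∃s.A ⊔ B)} ∪ {¬D}
   clash {D, ¬D} at a — a ∈ D
5. a : E?  L(a) = {B, D, E, (∃s.A ⊔ B)} ∪ {¬E}
   clash {E, ¬E} at a — a ∈ E
6. Entailed for a: {B, C, D, E}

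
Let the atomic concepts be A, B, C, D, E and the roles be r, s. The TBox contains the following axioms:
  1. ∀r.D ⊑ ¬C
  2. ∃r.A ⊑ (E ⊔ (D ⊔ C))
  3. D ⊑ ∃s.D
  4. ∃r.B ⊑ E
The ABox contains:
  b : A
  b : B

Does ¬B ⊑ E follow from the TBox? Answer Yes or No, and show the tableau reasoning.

1. ¬B ⊑ E  ⇔  (¬B ⊓ ¬E) unsat w.r.t. T
   open: L(x₀) ⊇ {¬B, ¬D, ¬E, ∀r.¬A, ∀r.¬B, …} (+ ∃-successors)
2. Hence ¬B ⊑ E: not entailed.

No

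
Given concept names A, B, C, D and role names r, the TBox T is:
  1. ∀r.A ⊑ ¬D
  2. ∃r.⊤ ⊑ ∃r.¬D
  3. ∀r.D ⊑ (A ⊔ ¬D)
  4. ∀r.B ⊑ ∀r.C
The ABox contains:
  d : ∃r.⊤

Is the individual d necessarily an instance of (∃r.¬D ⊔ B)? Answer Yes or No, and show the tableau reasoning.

1. d : (∃r.¬D ⊔ B)?  L(d) = {∃r.⊤} ∪ {(∀r.D ⊓ ¬B)}
   clash {D, ¬D} at an ∃-successor — d ∈ (∃r.¬D ⊔ B)
2. Hence d : (∃r.¬D ⊔ B): entailed.

Yes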